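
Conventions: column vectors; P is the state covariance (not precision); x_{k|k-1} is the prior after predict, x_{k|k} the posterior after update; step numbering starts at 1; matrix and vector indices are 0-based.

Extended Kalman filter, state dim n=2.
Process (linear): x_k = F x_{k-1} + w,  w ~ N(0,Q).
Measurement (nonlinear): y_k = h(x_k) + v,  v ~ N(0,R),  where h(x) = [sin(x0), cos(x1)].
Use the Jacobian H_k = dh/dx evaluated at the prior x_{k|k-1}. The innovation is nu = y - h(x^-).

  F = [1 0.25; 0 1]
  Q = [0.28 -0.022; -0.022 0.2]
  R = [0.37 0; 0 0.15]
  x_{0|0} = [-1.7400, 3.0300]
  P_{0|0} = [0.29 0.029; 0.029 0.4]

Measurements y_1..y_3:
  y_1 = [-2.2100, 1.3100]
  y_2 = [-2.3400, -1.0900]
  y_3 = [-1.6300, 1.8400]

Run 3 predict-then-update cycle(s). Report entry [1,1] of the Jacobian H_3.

H_jac[1,1] = -0.5512

step 1: x^-=[-0.9825, 3.0300]  P^-=[0.6095 0.1070; 0.1070 0.6000]  H_jac=[0.5549 0.0000; 0.0000 -0.1114]  S=[0.5577 -0.0066; -0.0066 0.1574]  K=[0.6059 -0.0502; 0.1015 -0.4201]  nu=[-1.3781, 2.3038]  x^+=[-1.9332, 1.9222]  P^+=[0.4040 0.0677; 0.0677 0.5659]
step 2: x^-=[-1.4527, 1.9222]  P^-=[0.7532 0.1871; 0.1871 0.7659]  H_jac=[0.1179 0.0000; 0.0000 -0.9389]  S=[0.3805 -0.0207; -0.0207 0.8251]  K=[0.2220 -0.2074; 0.0106 -0.8712]  nu=[-1.3470, -0.7457]  x^+=[-1.5971, 2.5577]  P^+=[0.6970 0.0331; 0.0331 0.1392]
step 3: x^-=[-0.9577, 2.5577]  P^-=[1.0023 0.0459; 0.0459 0.3392]  H_jac=[0.5754 0.0000; 0.0000 -0.5512]  S=[0.7019 -0.0146; -0.0146 0.2531]  K=[0.8206 -0.0528; 0.0223 -0.7375]  nu=[-0.8121, 2.6743]  x^+=[-1.7653, 0.5671]  P^+=[0.5277 0.0144; 0.0144 0.2007]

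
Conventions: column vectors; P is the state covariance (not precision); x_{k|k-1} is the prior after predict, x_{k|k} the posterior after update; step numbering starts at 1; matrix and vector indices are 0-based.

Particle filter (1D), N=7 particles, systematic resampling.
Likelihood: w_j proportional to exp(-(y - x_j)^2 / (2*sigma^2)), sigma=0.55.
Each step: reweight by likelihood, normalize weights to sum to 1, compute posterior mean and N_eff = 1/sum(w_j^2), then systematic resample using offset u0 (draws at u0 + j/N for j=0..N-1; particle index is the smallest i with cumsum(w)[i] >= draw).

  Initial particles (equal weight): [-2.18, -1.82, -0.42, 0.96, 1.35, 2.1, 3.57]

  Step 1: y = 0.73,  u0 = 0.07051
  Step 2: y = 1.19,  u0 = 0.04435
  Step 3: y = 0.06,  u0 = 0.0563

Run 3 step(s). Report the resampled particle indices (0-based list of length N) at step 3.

resampled_idx = [0, 0, 1, 2, 2, 3, 5]

step 1: w=[0.0000, 0.0000, 0.0701, 0.5715, 0.3304, 0.0280, 0.0000]  mean=1.0241  Neff=2.2653  idx=[3, 3, 3, 3, 4, 4, 4]
step 2: w=[0.1401, 0.1401, 0.1401, 0.1401, 0.1466, 0.1466, 0.1466]  mean=1.1315  Neff=6.9965  idx=[0, 1, 2, 3, 4, 5, 6]
step 3: w=[0.2114, 0.2114, 0.2114, 0.2114, 0.0515, 0.0515, 0.0515]  mean=1.0203  Neff=5.3573  idx=[0, 0, 1, 2, 2, 3, 5]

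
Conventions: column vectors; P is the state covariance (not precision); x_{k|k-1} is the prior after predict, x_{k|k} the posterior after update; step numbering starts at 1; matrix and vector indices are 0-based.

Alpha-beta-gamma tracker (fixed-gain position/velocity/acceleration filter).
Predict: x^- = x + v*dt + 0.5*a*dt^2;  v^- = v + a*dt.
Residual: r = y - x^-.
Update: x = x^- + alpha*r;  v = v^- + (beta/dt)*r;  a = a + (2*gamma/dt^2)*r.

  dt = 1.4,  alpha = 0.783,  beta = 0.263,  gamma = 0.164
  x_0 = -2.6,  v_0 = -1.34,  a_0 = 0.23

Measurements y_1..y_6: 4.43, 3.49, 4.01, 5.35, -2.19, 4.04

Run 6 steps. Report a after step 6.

a_post = -1.7167

step 1: x_pred=-4.2506  r=8.6806  x^+=2.5463  v^+=0.6127  a^+=1.6827
step 2: x_pred=5.0531  r=-1.5631  x^+=3.8292  v^+=2.6748  a^+=1.4211
step 3: x_pred=8.9666  r=-4.9566  x^+=5.0856  v^+=3.7332  a^+=0.5916
step 4: x_pred=10.8918  r=-5.5418  x^+=6.5526  v^+=3.5204  a^+=-0.3358
step 5: x_pred=11.1520  r=-13.3420  x^+=0.7052  v^+=0.5439  a^+=-2.5685
step 6: x_pred=-1.0505  r=5.0905  x^+=2.9354  v^+=-2.0958  a^+=-1.7167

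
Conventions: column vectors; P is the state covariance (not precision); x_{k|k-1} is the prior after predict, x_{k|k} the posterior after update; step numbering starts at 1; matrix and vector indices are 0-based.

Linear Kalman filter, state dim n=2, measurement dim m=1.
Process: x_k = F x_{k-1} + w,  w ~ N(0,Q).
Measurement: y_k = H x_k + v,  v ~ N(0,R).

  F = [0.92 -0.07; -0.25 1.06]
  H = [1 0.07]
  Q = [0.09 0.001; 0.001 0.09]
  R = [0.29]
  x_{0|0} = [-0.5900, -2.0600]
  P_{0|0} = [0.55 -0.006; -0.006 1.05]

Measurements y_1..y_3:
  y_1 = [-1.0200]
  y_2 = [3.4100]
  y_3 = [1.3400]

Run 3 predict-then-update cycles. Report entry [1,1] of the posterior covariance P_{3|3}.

P_post[1,1] = 1.8896

step 1: x^-=[-0.3986, -2.0361]  P^-=[0.5614 -0.2094; -0.2094 1.3073]  S=[0.8285]  K=[0.6599; -0.1422]  nu=[-0.4789]  x^+=[-0.7146, -1.9680]  P^+=[0.2006 -0.1316; -0.1316 1.2906]
step 2: x^-=[-0.5197, -1.9074]  P^-=[0.2831 -0.2715; -0.2715 1.6224]  S=[0.5430]  K=[0.4863; -0.2909]  nu=[4.0632]  x^+=[1.4562, -3.0894]  P^+=[0.1547 -0.1947; -0.1947 1.5764]
step 3: x^-=[1.5559, -3.6388]  P^-=[0.2537 -0.3448; -0.3448 1.9741]  S=[0.5051]  K=[0.4545; -0.4091]  nu=[0.0388]  x^+=[1.5736, -3.6547]  P^+=[0.1494 -0.2509; -0.2509 1.8896]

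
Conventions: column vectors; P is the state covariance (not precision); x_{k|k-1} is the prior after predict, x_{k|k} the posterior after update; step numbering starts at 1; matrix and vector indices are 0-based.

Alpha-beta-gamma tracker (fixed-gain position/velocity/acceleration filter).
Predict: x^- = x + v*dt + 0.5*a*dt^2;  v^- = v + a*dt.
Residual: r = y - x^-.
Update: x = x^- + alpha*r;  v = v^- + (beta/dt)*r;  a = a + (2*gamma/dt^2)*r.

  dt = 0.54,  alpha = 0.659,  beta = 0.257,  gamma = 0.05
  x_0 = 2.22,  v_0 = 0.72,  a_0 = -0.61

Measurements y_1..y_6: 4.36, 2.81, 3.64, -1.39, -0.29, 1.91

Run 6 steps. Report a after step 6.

step 1: x_pred=2.5199  r=1.8401  x^+=3.7325  v^+=1.2664  a^+=0.0210
step 2: x_pred=4.4194  r=-1.6094  x^+=3.3588  v^+=0.5118  a^+=-0.5309
step 3: x_pred=3.5578  r=0.0822  x^+=3.6120  v^+=0.2642  a^+=-0.5027
step 4: x_pred=3.6814  r=-5.0714  x^+=0.3393  v^+=-2.4208  a^+=-2.2418
step 5: x_pred=-1.2948  r=1.0048  x^+=-0.6326  v^+=-3.1532  a^+=-1.8973
step 6: x_pred=-2.6120  r=4.5220  x^+=0.3680  v^+=-2.0256  a^+=-0.3465

a_post = -0.3465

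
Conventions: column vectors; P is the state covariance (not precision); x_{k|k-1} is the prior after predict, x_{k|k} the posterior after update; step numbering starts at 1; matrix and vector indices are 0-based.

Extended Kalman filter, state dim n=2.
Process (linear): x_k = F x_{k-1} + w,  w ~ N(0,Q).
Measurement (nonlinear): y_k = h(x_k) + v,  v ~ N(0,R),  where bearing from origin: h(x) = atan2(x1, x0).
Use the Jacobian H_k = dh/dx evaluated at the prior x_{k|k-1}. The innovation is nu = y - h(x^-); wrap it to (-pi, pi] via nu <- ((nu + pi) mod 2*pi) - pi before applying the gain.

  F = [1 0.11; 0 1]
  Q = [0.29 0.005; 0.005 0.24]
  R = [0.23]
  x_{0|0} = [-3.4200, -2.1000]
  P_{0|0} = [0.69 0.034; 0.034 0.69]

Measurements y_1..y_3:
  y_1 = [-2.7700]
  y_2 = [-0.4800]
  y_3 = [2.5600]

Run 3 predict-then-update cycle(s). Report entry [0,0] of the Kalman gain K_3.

K[0,0] = 0.6076

step 1: x^-=[-3.6510, -2.1000]  P^-=[0.9958 0.1149; 0.1149 0.9300]  H_jac=[0.1184 -0.2058]  S=[0.2777]  K=[0.3393; -0.6401]  nu=[-0.1504]  x^+=[-3.7020, -2.0037]  P^+=[0.9639 0.1752; 0.1752 0.8162]
step 2: x^-=[-3.9224, -2.0037]  P^-=[1.3023 0.2700; 0.2700 1.0562]  H_jac=[0.1033 -0.2022]  S=[0.2758]  K=[0.2898; -0.6732]  nu=[2.1893]  x^+=[-3.2881, -3.4775]  P^+=[1.2791 0.3238; 0.3238 0.9312]
step 3: x^-=[-3.6706, -3.4775]  P^-=[1.6516 0.4312; 0.4312 1.1712]  H_jac=[0.1360 -0.1436]  S=[0.2679]  K=[0.6076; -0.4088]  nu=[-1.3400]  x^+=[-4.4847, -2.9298]  P^+=[1.5528 0.4978; 0.4978 1.1264]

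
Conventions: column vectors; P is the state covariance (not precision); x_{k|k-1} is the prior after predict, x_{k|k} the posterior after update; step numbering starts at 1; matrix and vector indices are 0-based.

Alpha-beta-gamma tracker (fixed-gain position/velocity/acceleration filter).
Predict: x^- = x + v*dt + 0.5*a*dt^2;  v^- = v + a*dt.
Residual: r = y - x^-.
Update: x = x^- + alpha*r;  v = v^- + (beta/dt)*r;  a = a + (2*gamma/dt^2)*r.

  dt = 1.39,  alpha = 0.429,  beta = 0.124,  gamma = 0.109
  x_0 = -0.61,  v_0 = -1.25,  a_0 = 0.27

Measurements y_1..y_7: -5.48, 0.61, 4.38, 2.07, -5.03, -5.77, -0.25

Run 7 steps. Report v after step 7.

step 1: x_pred=-2.0867  r=-3.3933  x^+=-3.5424  v^+=-1.1774  a^+=-0.1129
step 2: x_pred=-5.2881  r=5.8981  x^+=-2.7578  v^+=-0.8081  a^+=0.5526
step 3: x_pred=-3.3473  r=7.7273  x^+=-0.0323  v^+=0.6493  a^+=1.4245
step 4: x_pred=2.2464  r=-0.1764  x^+=2.1707  v^+=2.6136  a^+=1.4046
step 5: x_pred=7.1605  r=-12.1905  x^+=1.9308  v^+=3.4785  a^+=0.0291
step 6: x_pred=6.7940  r=-12.5640  x^+=1.4040  v^+=2.3981  a^+=-1.3885
step 7: x_pred=3.3961  r=-3.6461  x^+=1.8319  v^+=0.1429  a^+=-1.7999

v_post = 0.1429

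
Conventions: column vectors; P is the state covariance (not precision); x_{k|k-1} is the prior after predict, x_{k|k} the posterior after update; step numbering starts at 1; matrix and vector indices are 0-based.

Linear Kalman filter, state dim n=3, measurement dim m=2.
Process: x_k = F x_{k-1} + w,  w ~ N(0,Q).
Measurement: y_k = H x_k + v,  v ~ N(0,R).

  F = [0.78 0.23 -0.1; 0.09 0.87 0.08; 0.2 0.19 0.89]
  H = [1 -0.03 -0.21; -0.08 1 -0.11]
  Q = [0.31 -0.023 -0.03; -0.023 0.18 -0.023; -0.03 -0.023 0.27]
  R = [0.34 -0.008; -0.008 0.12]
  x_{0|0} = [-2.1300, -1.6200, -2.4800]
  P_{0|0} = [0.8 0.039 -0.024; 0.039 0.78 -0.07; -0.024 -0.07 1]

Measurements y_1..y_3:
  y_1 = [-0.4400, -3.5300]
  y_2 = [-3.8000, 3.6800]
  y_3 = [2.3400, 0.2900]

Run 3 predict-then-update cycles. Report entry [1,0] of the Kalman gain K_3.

K[1,0] = 0.0045

step 1: x^-=[-1.7860, -1.7995, -2.9410]  P^-=[0.8689 0.2120 0.0183; 0.2120 0.7793 0.1414; 0.0183 0.1414 1.0930]  S=[1.2392 0.1060; 0.1060 0.8534]  K=[0.6862 0.0794; 0.0540 0.8684; -0.1778 0.0452]  nu=[0.6744, -2.1969]  x^+=[-1.4978, -3.6708, -3.1601]  P^+=[0.2685 0.0436 0.1646; 0.0436 0.1222 0.1359; 0.1646 0.1359 1.0538]
step 2: x^-=[-1.6965, -3.5812, -3.8095]  P^-=[0.4741 0.0419 0.0681; 0.0419 0.3095 0.2085; 0.0681 0.2085 1.2278]  S=[0.8400 -0.0344; -0.0344 0.3961]  K=[0.5474 0.0385; 0.0159 0.7166; -0.2271 0.1521]  nu=[-3.0109, 6.7064]  x^+=[-3.0868, 1.1765, -2.1059]  P^+=[0.2232 0.0371 0.1728; 0.0371 0.1067 0.1629; 0.1728 0.1629 1.1729]
step 3: x^-=[-1.9265, 0.5772, -2.2681]  P^-=[0.4420 0.0286 0.0590; 0.0286 0.3011 0.2345; 0.0590 0.2345 1.3313]  S=[0.8175 -0.0469; -0.0469 0.3849]  K=[0.5262 0.0298; 0.0045 0.7098; -0.2678 0.1838]  nu=[3.8075, -0.6908]  x^+=[0.0566, 0.1039, -3.4149]  P^+=[0.2168 0.0361 0.1763; 0.0361 0.1074 0.1764; 0.1763 0.1764 1.2550]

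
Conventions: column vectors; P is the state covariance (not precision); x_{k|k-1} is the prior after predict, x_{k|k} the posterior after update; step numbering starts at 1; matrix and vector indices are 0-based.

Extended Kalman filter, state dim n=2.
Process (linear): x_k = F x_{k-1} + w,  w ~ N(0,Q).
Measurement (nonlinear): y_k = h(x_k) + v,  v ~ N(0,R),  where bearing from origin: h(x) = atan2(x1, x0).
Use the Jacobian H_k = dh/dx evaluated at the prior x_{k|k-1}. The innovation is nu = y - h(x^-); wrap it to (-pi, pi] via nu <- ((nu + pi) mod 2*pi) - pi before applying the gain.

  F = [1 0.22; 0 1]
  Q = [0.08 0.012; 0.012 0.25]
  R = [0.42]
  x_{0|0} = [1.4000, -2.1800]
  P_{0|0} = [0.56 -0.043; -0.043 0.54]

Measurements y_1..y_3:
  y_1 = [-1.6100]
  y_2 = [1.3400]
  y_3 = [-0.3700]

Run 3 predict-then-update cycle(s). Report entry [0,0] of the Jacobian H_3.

H_jac[0,0] = 0.3749

step 1: x^-=[0.9204, -2.1800]  P^-=[0.6472 0.0878; 0.0878 0.7900]  H_jac=[0.3893 0.1644]  S=[0.5507]  K=[0.4838; 0.2979]  nu=[-0.4387]  x^+=[0.7082, -2.3107]  P^+=[0.5183 0.0084; 0.0084 0.7411]
step 2: x^-=[0.1998, -2.3107]  P^-=[0.6379 0.1835; 0.1835 0.9911]  H_jac=[0.4296 0.0371]  S=[0.5449]  K=[0.5154; 0.2122]  nu=[2.8245]  x^+=[1.6555, -1.7113]  P^+=[0.4932 0.1239; 0.1239 0.9666]
step 3: x^-=[1.2790, -1.7113]  P^-=[0.6745 0.3485; 0.3485 1.2166]  H_jac=[0.3749 0.2802]  S=[0.6836]  K=[0.5128; 0.6899]  nu=[0.5590]  x^+=[1.5657, -1.3257]  P^+=[0.4947 0.1067; 0.1067 0.8913]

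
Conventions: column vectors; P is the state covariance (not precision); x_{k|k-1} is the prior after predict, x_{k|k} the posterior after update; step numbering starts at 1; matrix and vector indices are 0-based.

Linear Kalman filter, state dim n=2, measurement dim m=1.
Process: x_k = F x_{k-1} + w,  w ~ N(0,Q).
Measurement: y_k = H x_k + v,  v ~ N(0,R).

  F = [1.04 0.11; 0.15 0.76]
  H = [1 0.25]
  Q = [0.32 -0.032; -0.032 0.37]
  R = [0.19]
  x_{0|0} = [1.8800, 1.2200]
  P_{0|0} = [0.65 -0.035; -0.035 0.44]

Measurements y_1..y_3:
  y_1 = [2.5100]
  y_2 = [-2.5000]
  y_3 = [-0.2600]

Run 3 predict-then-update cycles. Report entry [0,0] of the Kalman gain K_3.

step 1: x^-=[2.0894, 1.2092]  P^-=[1.0204 0.0779; 0.0779 0.6308]  S=[1.2888]  K=[0.8069; 0.1828]  nu=[0.1183]  x^+=[2.1849, 1.2308]  P^+=[0.1813 -0.1122; -0.1122 0.5877]
step 2: x^-=[2.4076, 1.2632]  P^-=[0.4976 -0.0451; -0.0451 0.6880]  S=[0.7080]  K=[0.6868; 0.1792]  nu=[-5.2234]  x^+=[-1.1801, 0.3271]  P^+=[0.1636 -0.1323; -0.1323 0.6652]
step 3: x^-=[-1.1913, 0.0715]  P^-=[0.4747 -0.0576; -0.0576 0.7278]  S=[0.6814]  K=[0.6755; 0.1825]  nu=[0.9134]  x^+=[-0.5743, 0.2382]  P^+=[0.1637 -0.1416; -0.1416 0.7051]

K[0,0] = 0.6755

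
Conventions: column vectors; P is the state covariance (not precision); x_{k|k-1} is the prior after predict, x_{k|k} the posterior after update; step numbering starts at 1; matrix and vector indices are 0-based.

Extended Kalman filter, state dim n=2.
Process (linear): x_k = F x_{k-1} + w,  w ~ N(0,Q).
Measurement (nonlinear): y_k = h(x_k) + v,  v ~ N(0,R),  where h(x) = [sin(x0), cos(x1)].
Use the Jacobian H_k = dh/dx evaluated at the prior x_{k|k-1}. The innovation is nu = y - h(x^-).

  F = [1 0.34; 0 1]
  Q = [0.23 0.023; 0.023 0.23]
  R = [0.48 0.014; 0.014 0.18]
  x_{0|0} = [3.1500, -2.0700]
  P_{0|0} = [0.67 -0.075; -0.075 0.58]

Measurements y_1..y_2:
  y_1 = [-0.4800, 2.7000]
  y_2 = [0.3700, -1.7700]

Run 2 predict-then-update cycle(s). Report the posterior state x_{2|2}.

x_post = [3.3545, 2.6075]

step 1: x^-=[2.4462, -2.0700]  P^-=[0.9160 0.1452; 0.1452 0.8100]  H_jac=[-0.7678 0.0000; 0.0000 0.8780]  S=[1.0200 -0.0839; -0.0839 0.8044]  K=[-0.6824 0.0873; -0.0369 0.8803]  nu=[-1.1207, 3.1787]  x^+=[3.4885, 0.7695]  P^+=[0.4250 0.0070; 0.0070 0.1799]
step 2: x^-=[3.7501, 0.7695]  P^-=[0.6806 0.0912; 0.0912 0.4099]  H_jac=[-0.8205 0.0000; 0.0000 -0.6958]  S=[0.9382 0.0661; 0.0661 0.3784]  K=[-0.5907 -0.0646; -0.0270 -0.7489]  nu=[0.9417, -2.4883]  x^+=[3.3545, 2.6075]  P^+=[0.3466 0.0286; 0.0286 0.1943]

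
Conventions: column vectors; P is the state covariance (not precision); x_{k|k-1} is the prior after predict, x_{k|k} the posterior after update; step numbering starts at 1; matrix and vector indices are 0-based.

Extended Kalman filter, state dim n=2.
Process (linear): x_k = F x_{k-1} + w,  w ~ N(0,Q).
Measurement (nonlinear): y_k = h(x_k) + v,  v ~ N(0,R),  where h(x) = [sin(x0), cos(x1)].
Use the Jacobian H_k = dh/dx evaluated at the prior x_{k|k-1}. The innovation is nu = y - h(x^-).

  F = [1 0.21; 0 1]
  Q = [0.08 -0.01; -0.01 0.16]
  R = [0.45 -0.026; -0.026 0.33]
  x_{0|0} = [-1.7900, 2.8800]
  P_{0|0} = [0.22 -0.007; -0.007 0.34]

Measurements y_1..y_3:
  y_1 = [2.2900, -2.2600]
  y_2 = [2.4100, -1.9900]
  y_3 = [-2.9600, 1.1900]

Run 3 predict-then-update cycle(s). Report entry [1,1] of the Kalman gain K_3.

step 1: x^-=[-1.1852, 2.8800]  P^-=[0.3121 0.0544; 0.0544 0.5000]  H_jac=[0.3761 0.0000; 0.0000 -0.2586]  S=[0.4941 -0.0313; -0.0313 0.3634]  K=[0.2364 -0.0184; 0.0190 -0.3542]  nu=[3.2166, -1.2940]  x^+=[-0.4012, 3.3993]  P^+=[0.2841 0.0472; 0.0472 0.4538]
step 2: x^-=[0.3127, 3.3993]  P^-=[0.4039 0.1325; 0.1325 0.6138]  H_jac=[0.9515 0.0000; 0.0000 0.2549]  S=[0.8157 0.0061; 0.0061 0.3699]  K=[0.4705 0.0835; 0.1514 0.4205]  nu=[2.1024, -1.0230]  x^+=[1.2165, 3.2875]  P^+=[0.2202 0.0601; 0.0601 0.5289]
step 3: x^-=[1.9068, 3.2875]  P^-=[0.3488 0.1612; 0.1612 0.6889]  H_jac=[-0.3298 0.0000; 0.0000 0.1453]  S=[0.4879 -0.0337; -0.0337 0.3446]  K=[-0.2326 0.0452; -0.0895 0.2819]  nu=[-3.9041, 2.1794]  x^+=[2.9135, 4.2509]  P^+=[0.3210 0.1443; 0.1443 0.6560]

K[1,1] = 0.2819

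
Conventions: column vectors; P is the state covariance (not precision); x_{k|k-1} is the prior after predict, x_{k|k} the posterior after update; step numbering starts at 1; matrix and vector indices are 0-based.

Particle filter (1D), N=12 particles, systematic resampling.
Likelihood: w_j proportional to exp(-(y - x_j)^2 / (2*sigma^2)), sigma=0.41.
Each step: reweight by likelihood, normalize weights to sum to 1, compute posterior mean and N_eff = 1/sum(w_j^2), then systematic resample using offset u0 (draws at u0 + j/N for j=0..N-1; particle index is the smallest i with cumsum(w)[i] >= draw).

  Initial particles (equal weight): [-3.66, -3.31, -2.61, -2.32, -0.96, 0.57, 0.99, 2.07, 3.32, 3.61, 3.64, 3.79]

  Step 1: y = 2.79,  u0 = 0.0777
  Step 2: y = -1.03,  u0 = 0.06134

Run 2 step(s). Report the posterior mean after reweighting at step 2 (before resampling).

post_mean = 2.0700

step 1: w=[0.0000, 0.0000, 0.0000, 0.0000, 0.0000, 0.0000, 0.0001, 0.2251, 0.4561, 0.1424, 0.1226, 0.0537]  mean=3.1443  Neff=3.3680  idx=[7, 7, 8, 8, 8, 8, 8, 8, 9, 10, 10, 11]
step 2: w=[0.5000, 0.5000, 0.0000, 0.0000, 0.0000, 0.0000, 0.0000, 0.0000, 0.0000, 0.0000, 0.0000, 0.0000]  mean=2.0700  Neff=2.0000  idx=[0, 0, 0, 0, 0, 0, 1, 1, 1, 1, 1, 1]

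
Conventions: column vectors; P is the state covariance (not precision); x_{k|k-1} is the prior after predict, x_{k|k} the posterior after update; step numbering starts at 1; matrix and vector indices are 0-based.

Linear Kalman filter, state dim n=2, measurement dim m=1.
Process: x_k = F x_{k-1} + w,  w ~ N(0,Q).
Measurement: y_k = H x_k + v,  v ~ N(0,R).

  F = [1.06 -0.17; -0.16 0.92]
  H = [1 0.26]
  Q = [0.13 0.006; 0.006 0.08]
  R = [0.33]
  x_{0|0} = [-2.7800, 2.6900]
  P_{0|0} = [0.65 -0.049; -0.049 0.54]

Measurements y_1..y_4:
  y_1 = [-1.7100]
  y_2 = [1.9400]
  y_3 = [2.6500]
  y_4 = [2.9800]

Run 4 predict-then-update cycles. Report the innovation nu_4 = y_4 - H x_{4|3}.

step 1: x^-=[-3.4041, 2.9196]  P^-=[0.8936 -0.2378; -0.2378 0.5681]  S=[1.1383]  K=[0.7307; -0.0792]  nu=[0.9350]  x^+=[-2.7209, 2.8456]  P^+=[0.2858 -0.1720; -0.1720 0.5610]
step 2: x^-=[-3.3679, 3.0533]  P^-=[0.5294 -0.3026; -0.3026 0.6128]  S=[0.7434]  K=[0.6062; -0.1927]  nu=[4.5141]  x^+=[-0.6314, 2.1833]  P^+=[0.2561 -0.2157; -0.2157 0.5852]
step 3: x^-=[-1.0404, 2.1096]  P^-=[0.5125 -0.3452; -0.3452 0.6453]  S=[0.7066]  K=[0.5983; -0.2511]  nu=[3.1419]  x^+=[0.8392, 1.3206]  P^+=[0.2596 -0.2391; -0.2391 0.6008]
step 4: x^-=[0.6651, 1.0807]  P^-=[0.5252 -0.3716; -0.3716 0.6655]  S=[0.7069]  K=[0.6062; -0.2809]  nu=[2.0339]  x^+=[1.8981, 0.5093]  P^+=[0.2654 -0.2512; -0.2512 0.6097]

innov = [2.0339]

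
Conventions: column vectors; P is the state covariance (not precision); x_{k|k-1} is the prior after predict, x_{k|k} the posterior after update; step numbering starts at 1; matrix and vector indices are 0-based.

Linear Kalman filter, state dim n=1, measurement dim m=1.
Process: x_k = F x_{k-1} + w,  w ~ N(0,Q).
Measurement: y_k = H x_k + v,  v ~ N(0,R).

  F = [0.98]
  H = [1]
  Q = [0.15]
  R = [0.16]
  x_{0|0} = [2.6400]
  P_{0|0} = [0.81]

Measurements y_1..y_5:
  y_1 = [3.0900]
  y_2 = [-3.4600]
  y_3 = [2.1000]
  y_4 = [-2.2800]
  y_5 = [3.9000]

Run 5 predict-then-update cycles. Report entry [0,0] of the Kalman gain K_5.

step 1: x^-=[2.5872]  P^-=[0.9279]  S=[1.0879]  K=[0.8529]  nu=[0.5028]  x^+=[3.0161]  P^+=[0.1365]
step 2: x^-=[2.9557]  P^-=[0.2811]  S=[0.4411]  K=[0.6372]  nu=[-6.4157]  x^+=[-1.1326]  P^+=[0.1020]
step 3: x^-=[-1.1100]  P^-=[0.2479]  S=[0.4079]  K=[0.6078]  nu=[3.2100]  x^+=[0.8409]  P^+=[0.0972]
step 4: x^-=[0.8241]  P^-=[0.2434]  S=[0.4034]  K=[0.6034]  nu=[-3.1041]  x^+=[-1.0488]  P^+=[0.0965]
step 5: x^-=[-1.0278]  P^-=[0.2427]  S=[0.4027]  K=[0.6027]  nu=[4.9278]  x^+=[1.9422]  P^+=[0.0964]

K[0,0] = 0.6027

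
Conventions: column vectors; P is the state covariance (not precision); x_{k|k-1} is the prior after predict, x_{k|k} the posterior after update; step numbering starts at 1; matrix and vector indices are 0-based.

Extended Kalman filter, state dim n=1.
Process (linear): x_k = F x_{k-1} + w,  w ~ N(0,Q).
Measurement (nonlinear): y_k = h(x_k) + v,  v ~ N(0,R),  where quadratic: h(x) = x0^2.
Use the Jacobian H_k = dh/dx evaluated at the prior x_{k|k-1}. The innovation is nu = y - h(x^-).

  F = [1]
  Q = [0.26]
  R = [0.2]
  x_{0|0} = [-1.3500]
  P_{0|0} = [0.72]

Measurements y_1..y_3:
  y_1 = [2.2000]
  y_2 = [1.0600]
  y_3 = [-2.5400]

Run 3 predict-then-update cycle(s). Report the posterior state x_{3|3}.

x_post = [0.3546]

step 1: x^-=[-1.3500]  P^-=[0.9800]  H_jac=[-2.7000]  S=[7.3442]  K=[-0.3603]  nu=[0.3775]  x^+=[-1.4860]  P^+=[0.0267]
step 2: x^-=[-1.4860]  P^-=[0.2867]  H_jac=[-2.9720]  S=[2.7323]  K=[-0.3118]  nu=[-1.1482]  x^+=[-1.1279]  P^+=[0.0210]
step 3: x^-=[-1.1279]  P^-=[0.2810]  H_jac=[-2.2559]  S=[1.6299]  K=[-0.3889]  nu=[-3.8123]  x^+=[0.3546]  P^+=[0.0345]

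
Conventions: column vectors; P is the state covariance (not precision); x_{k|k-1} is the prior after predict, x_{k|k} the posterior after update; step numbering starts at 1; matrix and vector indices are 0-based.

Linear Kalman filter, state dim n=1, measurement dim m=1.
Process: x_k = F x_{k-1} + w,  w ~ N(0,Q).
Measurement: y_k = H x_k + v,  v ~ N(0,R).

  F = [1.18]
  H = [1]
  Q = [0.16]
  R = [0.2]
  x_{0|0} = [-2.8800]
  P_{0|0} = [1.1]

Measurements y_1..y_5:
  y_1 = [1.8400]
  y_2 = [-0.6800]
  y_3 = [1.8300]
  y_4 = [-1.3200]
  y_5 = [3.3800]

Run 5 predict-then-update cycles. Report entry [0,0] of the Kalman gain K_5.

K[0,0] = 0.6260

step 1: x^-=[-3.3984]  P^-=[1.6916]  S=[1.8916]  K=[0.8943]  nu=[5.2384]  x^+=[1.2862]  P^+=[0.1789]
step 2: x^-=[1.5177]  P^-=[0.4090]  S=[0.6090]  K=[0.6716]  nu=[-2.1977]  x^+=[0.0417]  P^+=[0.1343]
step 3: x^-=[0.0492]  P^-=[0.3470]  S=[0.5470]  K=[0.6344]  nu=[1.7808]  x^+=[1.1789]  P^+=[0.1269]
step 4: x^-=[1.3911]  P^-=[0.3367]  S=[0.5367]  K=[0.6273]  nu=[-2.7111]  x^+=[-0.3096]  P^+=[0.1255]
step 5: x^-=[-0.3654]  P^-=[0.3347]  S=[0.5347]  K=[0.6260]  nu=[3.7454]  x^+=[1.9791]  P^+=[0.1252]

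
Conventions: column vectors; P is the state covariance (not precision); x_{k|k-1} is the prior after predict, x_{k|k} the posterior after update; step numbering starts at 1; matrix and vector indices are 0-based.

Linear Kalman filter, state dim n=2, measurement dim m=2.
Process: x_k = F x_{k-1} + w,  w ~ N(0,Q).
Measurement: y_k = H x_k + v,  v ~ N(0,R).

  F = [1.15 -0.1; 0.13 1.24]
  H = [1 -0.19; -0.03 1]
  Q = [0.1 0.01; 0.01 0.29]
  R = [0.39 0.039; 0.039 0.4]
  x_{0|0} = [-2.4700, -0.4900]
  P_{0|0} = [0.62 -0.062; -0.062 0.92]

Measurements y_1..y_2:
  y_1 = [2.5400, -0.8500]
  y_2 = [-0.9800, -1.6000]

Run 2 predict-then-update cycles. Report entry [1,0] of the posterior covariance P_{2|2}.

step 1: x^-=[-2.7915, -0.9287]  P^-=[0.9434 -0.0990; -0.0990 1.6951]  S=[1.4322 -0.4109; -0.4109 2.1019]  K=[0.6934 0.0750; -0.0659 0.7950]  nu=[5.1550, -0.0050]  x^+=[0.7824, -1.2724]  P^+=[0.2858 0.0656; 0.0656 0.3174]
step 2: x^-=[1.0270, -1.4761]  P^-=[0.4661 0.1061; 0.1061 0.8040]  S=[0.8448 -0.0211; -0.0211 1.1981]  K=[0.5300 0.0862; -0.0386 0.6678]  nu=[-2.2874, -0.0931]  x^+=[-0.1933, -1.4499]  P^+=[0.2218 0.0618; 0.0618 0.2675]

P_post[1,0] = 0.0618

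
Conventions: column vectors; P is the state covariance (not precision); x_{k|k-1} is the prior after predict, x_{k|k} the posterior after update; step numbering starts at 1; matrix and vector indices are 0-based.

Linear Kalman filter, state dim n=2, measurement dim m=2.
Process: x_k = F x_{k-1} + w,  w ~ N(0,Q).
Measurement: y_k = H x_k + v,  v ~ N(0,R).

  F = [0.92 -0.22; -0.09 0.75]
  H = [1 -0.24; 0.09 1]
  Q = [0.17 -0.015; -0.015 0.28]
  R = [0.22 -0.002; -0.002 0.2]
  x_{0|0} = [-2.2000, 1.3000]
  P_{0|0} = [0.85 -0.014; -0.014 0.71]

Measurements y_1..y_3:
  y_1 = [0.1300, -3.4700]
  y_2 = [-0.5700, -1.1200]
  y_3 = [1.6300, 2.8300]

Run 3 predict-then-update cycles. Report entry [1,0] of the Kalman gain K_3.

K[1,0] = -0.1186

step 1: x^-=[-2.3100, 1.1730]  P^-=[0.9295 -0.2125; -0.2125 0.6882]  S=[1.2911 -0.2914; -0.2914 0.8574]  K=[0.7858 0.1168; -0.1261 0.7374]  nu=[2.7215, -4.4351]  x^+=[-0.6895, -2.4406]  P^+=[0.1741 0.0061; 0.0061 0.1472]
step 2: x^-=[-0.0974, -1.7684]  P^-=[0.3220 -0.0494; -0.0494 0.3634]  S=[0.5866 -0.1085; -0.1085 0.5571]  K=[0.5834 0.0771; -0.1179 0.6213]  nu=[-0.8970, 0.6572]  x^+=[-0.5700, -1.2544]  P^+=[0.1288 0.0027; 0.0027 0.1243]
step 3: x^-=[-0.2485, -0.8895]  P^-=[0.2840 -0.0443; -0.0443 0.3506]  S=[0.5454 -0.1039; -0.1039 0.5449]  K=[0.5537 0.0712; -0.1186 0.6134]  nu=[1.6650, 3.7418]  x^+=[0.9399, 1.2085]  P^+=[0.1222 0.0021; 0.0021 0.1227]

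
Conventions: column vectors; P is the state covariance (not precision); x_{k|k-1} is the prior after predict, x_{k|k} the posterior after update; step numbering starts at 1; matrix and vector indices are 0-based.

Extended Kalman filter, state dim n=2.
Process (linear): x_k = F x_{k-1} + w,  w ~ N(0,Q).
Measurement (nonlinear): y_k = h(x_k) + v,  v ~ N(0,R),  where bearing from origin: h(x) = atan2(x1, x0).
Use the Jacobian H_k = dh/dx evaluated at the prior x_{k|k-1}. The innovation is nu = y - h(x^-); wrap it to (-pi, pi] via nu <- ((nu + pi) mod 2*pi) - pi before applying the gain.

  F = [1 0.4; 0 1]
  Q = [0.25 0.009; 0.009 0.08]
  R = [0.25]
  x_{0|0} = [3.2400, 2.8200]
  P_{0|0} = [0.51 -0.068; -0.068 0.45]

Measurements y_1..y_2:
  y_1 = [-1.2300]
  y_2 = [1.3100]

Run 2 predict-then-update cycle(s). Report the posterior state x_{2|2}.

x_post = [5.6391, 2.5661]

step 1: x^-=[4.3680, 2.8200]  P^-=[0.7776 0.1210; 0.1210 0.5300]  H_jac=[-0.1043 0.1616]  S=[0.2682]  K=[-0.2295; 0.2722]  nu=[-1.8033]  x^+=[4.7819, 2.3291]  P^+=[0.7635 0.1378; 0.1378 0.5101]
step 2: x^-=[5.7136, 2.3291]  P^-=[1.2053 0.3508; 0.3508 0.5901]  H_jac=[-0.0612 0.1501]  S=[0.2614]  K=[-0.0807; 0.2567]  nu=[0.9229]  x^+=[5.6391, 2.5661]  P^+=[1.2036 0.3562; 0.3562 0.5729]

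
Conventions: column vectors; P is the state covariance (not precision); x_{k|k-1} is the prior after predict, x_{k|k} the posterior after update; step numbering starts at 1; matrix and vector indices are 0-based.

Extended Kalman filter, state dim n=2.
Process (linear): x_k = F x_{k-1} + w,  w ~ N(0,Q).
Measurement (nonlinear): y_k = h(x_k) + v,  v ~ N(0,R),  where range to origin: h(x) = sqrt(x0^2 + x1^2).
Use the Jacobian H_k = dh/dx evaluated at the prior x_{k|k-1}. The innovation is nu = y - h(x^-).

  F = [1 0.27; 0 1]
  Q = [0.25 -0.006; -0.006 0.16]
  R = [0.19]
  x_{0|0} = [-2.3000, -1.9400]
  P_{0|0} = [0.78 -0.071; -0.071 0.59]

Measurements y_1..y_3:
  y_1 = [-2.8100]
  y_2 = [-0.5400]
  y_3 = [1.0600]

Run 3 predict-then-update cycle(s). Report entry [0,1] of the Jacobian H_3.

step 1: x^-=[-2.8238, -1.9400]  P^-=[1.0347 0.0823; 0.0823 0.7500]  H_jac=[-0.8242 -0.5663]  S=[1.2102]  K=[-0.7432; -0.4070]  nu=[-6.2360]  x^+=[1.8107, 0.5979]  P^+=[0.3662 -0.2837; -0.2837 0.5496]
step 2: x^-=[1.9721, 0.5979]  P^-=[0.5031 -0.1414; -0.1414 0.7096]  H_jac=[0.9570 0.2901]  S=[0.6320]  K=[0.6969; 0.1117]  nu=[-2.6007]  x^+=[0.1596, 0.3074]  P^+=[0.1961 -0.1906; -0.1906 0.7017]
step 3: x^-=[0.2426, 0.3074]  P^-=[0.3944 -0.0071; -0.0071 0.8617]  H_jac=[0.6195 0.7850]  S=[0.8654]  K=[0.2759; 0.7765]  nu=[0.6684]  x^+=[0.4270, 0.8264]  P^+=[0.3285 -0.1925; -0.1925 0.3398]

H_jac[0,1] = 0.7850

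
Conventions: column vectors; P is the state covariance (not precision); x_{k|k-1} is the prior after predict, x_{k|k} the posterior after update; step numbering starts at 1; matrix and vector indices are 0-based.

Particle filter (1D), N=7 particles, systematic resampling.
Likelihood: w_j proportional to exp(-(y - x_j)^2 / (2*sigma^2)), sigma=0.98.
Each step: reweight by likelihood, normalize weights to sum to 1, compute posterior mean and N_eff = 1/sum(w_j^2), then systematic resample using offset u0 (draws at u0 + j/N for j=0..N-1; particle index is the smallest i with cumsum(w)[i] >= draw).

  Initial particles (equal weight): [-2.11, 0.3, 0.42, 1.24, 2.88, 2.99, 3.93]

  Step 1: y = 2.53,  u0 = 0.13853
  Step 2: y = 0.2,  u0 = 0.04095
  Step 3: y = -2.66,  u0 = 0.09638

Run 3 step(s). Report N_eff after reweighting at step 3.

step 1: w=[0.0000, 0.0269, 0.0353, 0.1508, 0.3365, 0.3212, 0.1293]  mean=2.6474  Neff=3.8788  idx=[3, 4, 4, 5, 5, 5, 6]
step 2: w=[0.8501, 0.0355, 0.0355, 0.0259, 0.0259, 0.0259, 0.0011]  mean=1.4955  Neff=1.3750  idx=[0, 0, 0, 0, 0, 0, 2]
step 3: w=[0.1667, 0.1667, 0.1667, 0.1667, 0.1667, 0.1667, 0.0001]  mean=1.2401  Neff=6.0006  idx=[0, 1, 2, 3, 4, 4, 5]

N_eff = 6.0006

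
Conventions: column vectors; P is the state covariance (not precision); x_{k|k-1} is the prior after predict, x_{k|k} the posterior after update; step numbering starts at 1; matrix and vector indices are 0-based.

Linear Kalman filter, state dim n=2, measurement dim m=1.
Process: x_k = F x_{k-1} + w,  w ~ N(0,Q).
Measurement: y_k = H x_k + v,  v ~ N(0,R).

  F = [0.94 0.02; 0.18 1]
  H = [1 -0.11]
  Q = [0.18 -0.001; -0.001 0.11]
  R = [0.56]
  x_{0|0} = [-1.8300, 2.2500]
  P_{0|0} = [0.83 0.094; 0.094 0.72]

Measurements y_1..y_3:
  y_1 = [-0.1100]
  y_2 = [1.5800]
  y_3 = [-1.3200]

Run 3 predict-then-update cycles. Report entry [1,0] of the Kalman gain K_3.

step 1: x^-=[-1.6752, 1.9206]  P^-=[0.9172 0.2425; 0.2425 0.8907]  S=[1.4346]  K=[0.6207; 0.1008]  nu=[1.7765]  x^+=[-0.5725, 2.0996]  P^+=[0.3644 0.1528; 0.1528 0.8762]
step 2: x^-=[-0.4961, 1.9966]  P^-=[0.5081 0.2224; 0.2224 1.0530]  S=[1.0319]  K=[0.4687; 0.1032]  nu=[2.2958]  x^+=[0.5798, 2.2336]  P^+=[0.2814 0.1724; 0.1724 1.0420]
step 3: x^-=[0.5897, 2.3379]  P^-=[0.4356 0.2302; 0.2302 1.2232]  S=[0.9597]  K=[0.4275; 0.0996]  nu=[-1.6525]  x^+=[-0.1167, 2.1733]  P^+=[0.2602 0.1893; 0.1893 1.2137]

K[1,0] = 0.0996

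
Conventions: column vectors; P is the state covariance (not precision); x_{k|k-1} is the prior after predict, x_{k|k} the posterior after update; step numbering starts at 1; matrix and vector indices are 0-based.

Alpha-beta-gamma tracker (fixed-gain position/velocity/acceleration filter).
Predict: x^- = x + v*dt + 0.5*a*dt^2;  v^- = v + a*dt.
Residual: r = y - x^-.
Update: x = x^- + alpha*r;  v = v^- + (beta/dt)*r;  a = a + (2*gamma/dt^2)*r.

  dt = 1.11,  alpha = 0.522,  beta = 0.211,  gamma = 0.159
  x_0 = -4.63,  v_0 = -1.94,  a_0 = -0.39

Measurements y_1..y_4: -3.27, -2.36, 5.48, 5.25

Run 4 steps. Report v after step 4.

step 1: x_pred=-7.0237  r=3.7537  x^+=-5.0642  v^+=-1.6594  a^+=0.5788
step 2: x_pred=-6.5496  r=4.1896  x^+=-4.3626  v^+=-0.2205  a^+=1.6601
step 3: x_pred=-3.5847  r=9.0647  x^+=1.1471  v^+=3.3453  a^+=3.9997
step 4: x_pred=7.3244  r=-2.0744  x^+=6.2416  v^+=7.3906  a^+=3.4643

v_post = 7.3906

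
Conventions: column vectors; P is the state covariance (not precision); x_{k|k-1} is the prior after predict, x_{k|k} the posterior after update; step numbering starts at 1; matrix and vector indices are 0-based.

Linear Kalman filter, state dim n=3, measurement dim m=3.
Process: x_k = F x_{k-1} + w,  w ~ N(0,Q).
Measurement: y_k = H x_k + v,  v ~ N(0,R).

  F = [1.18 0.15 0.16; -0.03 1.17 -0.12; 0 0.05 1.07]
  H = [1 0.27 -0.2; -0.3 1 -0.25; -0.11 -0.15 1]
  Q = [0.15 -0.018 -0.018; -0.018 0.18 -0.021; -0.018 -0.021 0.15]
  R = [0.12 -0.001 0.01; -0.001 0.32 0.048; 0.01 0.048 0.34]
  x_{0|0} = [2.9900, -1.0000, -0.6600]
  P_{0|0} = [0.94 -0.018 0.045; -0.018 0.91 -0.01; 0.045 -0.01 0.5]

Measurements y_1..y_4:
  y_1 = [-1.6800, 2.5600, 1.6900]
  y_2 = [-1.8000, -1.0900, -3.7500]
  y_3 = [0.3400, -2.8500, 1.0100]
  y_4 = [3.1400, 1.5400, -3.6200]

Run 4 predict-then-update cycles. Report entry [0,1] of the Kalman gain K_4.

step 1: x^-=[3.2726, -1.1805, -0.7562]  P^-=[1.5023 0.0658 0.1285; 0.0658 1.4381 -0.0458; 0.1285 -0.0458 0.7237]  S=[1.7451 0.0211 -0.2525; 0.0211 1.9413 -0.3859; -0.2525 -0.3859 1.1018]  K=[0.8710 -0.2075 0.0846; 0.2680 0.7495 0.0800; 0.0801 -0.0050 0.6668]  nu=[-4.7851, 4.5332, 2.6291]  x^+=[-1.6134, 1.1453, 0.5909]  P^+=[0.1181 -0.0183 0.0378; -0.0183 0.2638 0.1034; 0.0378 0.1034 0.2469]
step 2: x^-=[-1.6375, 1.3176, 0.6895]  P^-=[0.3394 0.0061 0.0903; 0.0061 0.5173 0.0904; 0.0903 0.0904 0.4444]  S=[0.4723 0.0234 -0.0189; 0.0234 0.8603 -0.0607; -0.0189 -0.0607 0.7534]  K=[0.6943 -0.1511 0.0743; 0.2449 0.5711 0.0682; 0.0779 -0.0182 0.5592]  nu=[-0.3803, -2.7264, -4.4220]  x^+=[-1.8181, -0.6343, -1.7633]  P^+=[0.0934 -0.0090 0.0339; -0.0090 0.2037 0.0826; 0.0339 0.0826 0.2062]
step 3: x^-=[-2.5226, -0.4760, -1.9184]  P^-=[0.3035 0.0071 0.0750; 0.0071 0.4396 0.0663; 0.0750 0.0663 0.3954]  S=[0.4381 0.0210 -0.0250; 0.0210 0.7854 -0.0589; -0.0250 -0.0589 0.7128]  K=[0.6738 -0.1436 0.0687; 0.2344 0.5335 0.0517; 0.0633 -0.0321 0.5287]  nu=[2.6075, -3.6104, 2.5795]  x^+=[-0.0704, -1.6575, -0.2736]  P^+=[0.0903 -0.0083 0.0319; -0.0083 0.1887 0.0729; 0.0319 0.0729 0.1933]
step 4: x^-=[-0.3754, -1.9044, -0.3756]  P^-=[0.2975 0.0045 0.0686; 0.0045 0.4215 0.0551; 0.0686 0.0551 0.3796]  S=[0.4325 0.0189 -0.0299; 0.0189 0.7721 -0.0621; -0.0299 -0.0621 0.7012]  K=[0.6699 -0.1431 0.0661; 0.2282 0.5243 0.0439; 0.0549 -0.0379 0.5178]  nu=[3.9545, 3.2378, -3.5713]  x^+=[1.5744, 0.5391, -2.1305]  P^+=[0.0897 -0.0087 0.0309; -0.0087 0.1843 0.0691; 0.0309 0.0691 0.1885]

K[0,1] = -0.1431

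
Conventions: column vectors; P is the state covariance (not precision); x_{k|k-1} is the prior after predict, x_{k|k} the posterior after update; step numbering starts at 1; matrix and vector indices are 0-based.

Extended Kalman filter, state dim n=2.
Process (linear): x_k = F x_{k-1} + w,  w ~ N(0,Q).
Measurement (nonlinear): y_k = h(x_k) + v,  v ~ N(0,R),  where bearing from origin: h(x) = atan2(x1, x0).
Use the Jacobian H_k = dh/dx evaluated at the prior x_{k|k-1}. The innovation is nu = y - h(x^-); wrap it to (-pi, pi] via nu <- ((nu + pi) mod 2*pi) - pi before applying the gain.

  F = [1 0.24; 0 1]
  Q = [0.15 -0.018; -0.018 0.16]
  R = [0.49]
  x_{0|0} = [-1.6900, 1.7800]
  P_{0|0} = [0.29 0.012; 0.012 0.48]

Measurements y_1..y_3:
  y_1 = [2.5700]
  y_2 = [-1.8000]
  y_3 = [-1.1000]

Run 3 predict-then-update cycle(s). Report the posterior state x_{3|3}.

x_post = [-2.5673, -0.5966]

step 1: x^-=[-1.2628, 1.7800]  P^-=[0.4734 0.1092; 0.1092 0.6400]  H_jac=[-0.3737 -0.2651]  S=[0.6227]  K=[-0.3306; -0.3380]  nu=[0.3822]  x^+=[-1.3891, 1.6508]  P^+=[0.4054 0.0396; 0.0396 0.5689]
step 2: x^-=[-0.9929, 1.6508]  P^-=[0.6071 0.1581; 0.1581 0.7289]  H_jac=[-0.4448 -0.2676]  S=[0.7000]  K=[-0.4463; -0.3791]  nu=[2.3709]  x^+=[-2.0510, 0.7520]  P^+=[0.4677 0.0397; 0.0397 0.6283]
step 3: x^-=[-1.8706, 0.7520]  P^-=[0.6730 0.1725; 0.1725 0.7883]  H_jac=[-0.1850 -0.4602]  S=[0.7094]  K=[-0.2874; -0.5564]  nu=[2.4238]  x^+=[-2.5673, -0.5966]  P^+=[0.6144 0.0590; 0.0590 0.5687]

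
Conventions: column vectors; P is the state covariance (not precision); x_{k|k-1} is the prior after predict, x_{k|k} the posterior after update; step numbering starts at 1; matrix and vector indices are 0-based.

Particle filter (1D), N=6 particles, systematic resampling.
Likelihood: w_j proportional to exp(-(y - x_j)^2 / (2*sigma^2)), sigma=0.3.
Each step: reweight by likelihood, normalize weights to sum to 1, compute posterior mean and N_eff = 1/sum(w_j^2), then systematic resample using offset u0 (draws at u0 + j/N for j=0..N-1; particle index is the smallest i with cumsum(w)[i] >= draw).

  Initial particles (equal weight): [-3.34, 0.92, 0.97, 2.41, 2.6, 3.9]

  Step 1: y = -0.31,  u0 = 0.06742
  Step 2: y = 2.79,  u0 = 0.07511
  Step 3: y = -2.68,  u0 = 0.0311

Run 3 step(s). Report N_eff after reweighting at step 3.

step 1: w=[0.0000, 0.6676, 0.3324, 0.0000, 0.0000, 0.0000]  mean=0.9366  Neff=1.7980  idx=[1, 1, 1, 1, 2, 2]
step 2: w=[0.1044, 0.1044, 0.1044, 0.1044, 0.2911, 0.2911]  mean=0.9491  Neff=4.6922  idx=[0, 2, 3, 4, 5, 5]
step 3: w=[0.2941, 0.2941, 0.2941, 0.0393, 0.0393, 0.0393]  mean=0.9259  Neff=3.7868  idx=[0, 0, 1, 1, 2, 2]

N_eff = 3.7868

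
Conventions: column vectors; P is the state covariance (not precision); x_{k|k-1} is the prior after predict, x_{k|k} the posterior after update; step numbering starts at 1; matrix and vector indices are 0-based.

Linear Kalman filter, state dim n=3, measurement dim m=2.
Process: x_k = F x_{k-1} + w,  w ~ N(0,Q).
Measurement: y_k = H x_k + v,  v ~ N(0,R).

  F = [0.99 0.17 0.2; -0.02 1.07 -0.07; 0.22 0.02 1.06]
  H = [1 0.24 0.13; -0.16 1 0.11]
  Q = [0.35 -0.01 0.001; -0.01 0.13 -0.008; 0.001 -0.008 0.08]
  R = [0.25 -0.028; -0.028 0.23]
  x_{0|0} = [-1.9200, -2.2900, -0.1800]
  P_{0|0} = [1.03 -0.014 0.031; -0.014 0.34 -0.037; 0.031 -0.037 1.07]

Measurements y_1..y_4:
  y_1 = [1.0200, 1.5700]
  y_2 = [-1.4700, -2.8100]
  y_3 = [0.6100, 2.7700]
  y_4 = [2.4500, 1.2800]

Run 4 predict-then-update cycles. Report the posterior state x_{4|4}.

step 1: x^-=[-2.3261, -2.3993, -0.6590]  P^-=[1.4172 -0.0081 0.4796; -0.0081 0.5311 -0.1310; 0.4796 -0.1310 1.3450]  S=[1.8332 -0.0935; -0.0935 0.7706]  K=[0.7989 -0.1393; 0.0907 0.6833; 0.3380 -0.0366]  nu=[4.0076, 3.6696]  x^+=[0.3645, 0.4715, 0.5614]  P^+=[0.2113 -0.0177 -0.0265; -0.0177 0.1679 -0.1467; -0.0265 -0.1467 1.1322]
step 2: x^-=[0.5532, 0.4579, 0.6847]  P^-=[0.5808 -0.0459 0.2307; -0.0459 0.3505 -0.2587; 0.2307 -0.2587 1.3438]  S=[0.8956 -0.0816; -0.0816 0.5613]  K=[0.6601 -0.1061; 0.0594 0.5955; 0.3641 -0.2103]  nu=[-2.2222, -3.2547]  x^+=[-0.5681, -1.6123, 0.5600]  P^+=[0.1729 -0.0140 -0.0116; -0.0140 0.1541 -0.1911; -0.0116 -0.1911 1.1877]
step 3: x^-=[-0.7245, -1.7530, 0.4364]  P^-=[0.5491 -0.0545 0.2423; -0.0545 0.3415 -0.3129; 0.2423 -0.3129 1.4093]  S=[0.8599 -0.0935; -0.0935 0.5427]  K=[0.6490 -0.1014; 0.0488 0.5903; 0.3751 -0.2977]  nu=[1.6985, 4.3591]  x^+=[-0.0645, 0.9031, -0.2242]  P^+=[0.1691 -0.0139 -0.0051; -0.0139 0.1557 -0.2139; -0.0051 -0.2139 1.2193]
step 4: x^-=[0.0448, 0.9833, -0.2338]  P^-=[0.5478 -0.0596 0.2511; -0.0596 0.3469 -0.3413; 0.2511 -0.3413 1.4467]  S=[0.8576 -0.1000; -0.1000 0.5436]  K=[0.6484 -0.1008; 0.0452 0.5950; 0.3770 -0.3396]  nu=[2.1996, 0.3296]  x^+=[1.4377, 1.2789, 0.4836]  P^+=[0.1687 -0.0140 -0.0029; -0.0140 0.1581 -0.2252; -0.0029 -0.2252 1.2365]

x_post = [1.4377, 1.2789, 0.4836]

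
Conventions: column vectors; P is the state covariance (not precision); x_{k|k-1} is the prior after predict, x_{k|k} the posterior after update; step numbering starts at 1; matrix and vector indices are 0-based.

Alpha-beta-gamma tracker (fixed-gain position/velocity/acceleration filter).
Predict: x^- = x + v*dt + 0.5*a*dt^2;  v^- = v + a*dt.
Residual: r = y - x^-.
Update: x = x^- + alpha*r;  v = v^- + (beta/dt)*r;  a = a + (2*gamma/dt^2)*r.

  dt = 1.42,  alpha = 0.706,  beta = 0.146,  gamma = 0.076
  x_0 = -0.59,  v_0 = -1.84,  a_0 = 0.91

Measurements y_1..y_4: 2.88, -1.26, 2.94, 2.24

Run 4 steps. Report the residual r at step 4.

step 1: x_pred=-2.2853  r=5.1653  x^+=1.3614  v^+=-0.0167  a^+=1.2994
step 2: x_pred=2.6477  r=-3.9077  x^+=-0.1111  v^+=1.4266  a^+=1.0048
step 3: x_pred=2.9277  r=0.0123  x^+=2.9364  v^+=2.8547  a^+=1.0057
step 4: x_pred=8.0040  r=-5.7640  x^+=3.9346  v^+=3.6902  a^+=0.5712

resid = -5.7640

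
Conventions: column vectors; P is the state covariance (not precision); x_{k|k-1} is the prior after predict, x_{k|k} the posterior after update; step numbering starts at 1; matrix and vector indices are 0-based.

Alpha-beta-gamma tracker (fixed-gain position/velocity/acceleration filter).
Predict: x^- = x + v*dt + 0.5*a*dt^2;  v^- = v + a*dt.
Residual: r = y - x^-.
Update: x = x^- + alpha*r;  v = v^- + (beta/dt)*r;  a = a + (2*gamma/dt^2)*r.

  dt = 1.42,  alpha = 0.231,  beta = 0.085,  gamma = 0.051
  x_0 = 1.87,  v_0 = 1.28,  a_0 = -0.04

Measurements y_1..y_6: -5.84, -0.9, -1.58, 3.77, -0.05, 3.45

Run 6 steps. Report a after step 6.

step 1: x_pred=3.6473  r=-9.4873  x^+=1.4557  v^+=0.6553  a^+=-0.5199
step 2: x_pred=1.8621  r=-2.7621  x^+=1.2240  v^+=-0.2483  a^+=-0.6596
step 3: x_pred=0.2064  r=-1.7864  x^+=-0.2063  v^+=-1.2919  a^+=-0.7500
step 4: x_pred=-2.7970  r=6.5670  x^+=-1.2800  v^+=-1.9638  a^+=-0.4178
step 5: x_pred=-4.4899  r=4.4399  x^+=-3.4643  v^+=-2.2914  a^+=-0.1932
step 6: x_pred=-6.9128  r=10.3628  x^+=-4.5190  v^+=-1.9454  a^+=0.3310

a_post = 0.3310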